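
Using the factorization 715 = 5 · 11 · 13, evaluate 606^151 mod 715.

Mod 5: 606 ≡ 1; by Fermat, exponent reduces to 151 mod 4 = 3; 1^3 ≡ 1 (mod 5).
Mod 11: 606 ≡ 1; by Fermat, exponent reduces to 151 mod 10 = 1; 1^1 ≡ 1 (mod 11).
Mod 13: 606 ≡ 8; by Fermat, exponent reduces to 151 mod 12 = 7; 8^7 ≡ 5 (mod 13).
Combine by CRT: x ≡ 1 (mod 5), x ≡ 1 (mod 11), x ≡ 5 (mod 13) ⇒ x ≡ 551 (mod 715).

551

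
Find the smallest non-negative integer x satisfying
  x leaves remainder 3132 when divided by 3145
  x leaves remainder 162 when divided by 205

gcd(3145, 205) = 5 and 5 | (162 − 3132), so the pair is consistent; merging gives x ≡ 72322 (mod 128945), where 128945 = lcm(3145, 205).
The solution is unique modulo lcm(3145, 205) = 128945.

72322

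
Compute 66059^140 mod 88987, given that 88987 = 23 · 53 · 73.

Mod 23: 66059 ≡ 3; by Fermat, exponent reduces to 140 mod 22 = 8; 3^8 ≡ 6 (mod 23).
Mod 53: 66059 ≡ 21; by Fermat, exponent reduces to 140 mod 52 = 36; 21^36 ≡ 13 (mod 53).
Mod 73: 66059 ≡ 67; by Fermat, exponent reduces to 140 mod 72 = 68; 67^68 ≡ 4 (mod 73).
Combine by CRT: x ≡ 6 (mod 23), x ≡ 13 (mod 53), x ≡ 4 (mod 73) ⇒ x ≡ 86509 (mod 88987).

86509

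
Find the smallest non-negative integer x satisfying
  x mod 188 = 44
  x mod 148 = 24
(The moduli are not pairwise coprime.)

gcd(188, 148) = 4 and 4 | (24 − 44), so the pair is consistent; merging gives x ≡ 3428 (mod 6956), where 6956 = lcm(188, 148).
The solution is unique modulo lcm(188, 148) = 6956.

3428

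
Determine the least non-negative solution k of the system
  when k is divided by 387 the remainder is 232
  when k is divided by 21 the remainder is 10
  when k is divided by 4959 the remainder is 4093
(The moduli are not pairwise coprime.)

509911

gcd(387, 21) = 3 and 3 | (10 − 232), so the pair is consistent; merging gives k ≡ 619 (mod 2709), where 2709 = lcm(387, 21).
gcd(2709, 4959) = 9 and 9 | (4093 − 619), so the pair is consistent; merging gives k ≡ 509911 (mod 1492659), where 1492659 = lcm(2709, 4959).
The solution is unique modulo lcm(387, 21, 4959) = 1492659.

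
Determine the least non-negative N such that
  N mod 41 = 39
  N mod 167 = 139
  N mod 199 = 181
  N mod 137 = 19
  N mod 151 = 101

23173177653

The moduli are pairwise coprime; M = 41·167·199·137·151 = 28187133911.
M/41 = 687491071; 687491071 ≡ 37 (mod 41); 37·10 ≡ 1, so inverse 10.
M/167 = 168785233; 168785233 ≡ 3 (mod 167); 3·56 ≡ 1, so inverse 56.
M/199 = 141643889; 141643889 ≡ 67 (mod 199); 67·101 ≡ 1, so inverse 101.
M/137 = 205745503; 205745503 ≡ 136 (mod 137); 136·136 ≡ 1, so inverse 136.
M/151 = 186669761; 186669761 ≡ 88 (mod 151); 88·139 ≡ 1, so inverse 139.
N ≡ 39·687491071·10 + 139·168785233·56 + 181·141643889·101 + 19·205745503·136 + 101·186669761·139 = 7323640860602.
7323640860602 mod 28187133911 = 23173177653.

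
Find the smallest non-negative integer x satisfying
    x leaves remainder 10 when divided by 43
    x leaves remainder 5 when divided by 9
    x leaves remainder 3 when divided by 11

From x ≡ 10 (mod 43) write x = 10 + 43t. Substituting into x ≡ 5 (mod 9) gives 43t ≡ 4 (mod 9), and since 7⁻¹ ≡ 4 (mod 9), t ≡ 7. Hence x ≡ 10 + 43·7 = 311 (mod 387).
From x ≡ 311 (mod 387) write x = 311 + 387t. Substituting into x ≡ 3 (mod 11) gives 387t ≡ 0 (mod 11), and since 2⁻¹ ≡ 6 (mod 11), t ≡ 0. Hence x ≡ 311 + 387·0 = 311 (mod 4257).

311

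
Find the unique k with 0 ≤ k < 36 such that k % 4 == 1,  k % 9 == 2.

From k ≡ 1 (mod 4) write k = 1 + 4t. Substituting into k ≡ 2 (mod 9) gives 4t ≡ 1 (mod 9), and since 4⁻¹ ≡ 7 (mod 9), t ≡ 7. Hence k ≡ 1 + 4·7 = 29 (mod 36).

29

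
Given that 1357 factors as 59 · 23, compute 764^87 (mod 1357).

Mod 59: 764 ≡ 56; by Fermat, exponent reduces to 87 mod 58 = 29; 56^29 ≡ 58 (mod 59).
Mod 23: 764 ≡ 5; by Fermat, exponent reduces to 87 mod 22 = 21; 5^21 ≡ 14 (mod 23).
Combine by CRT: x ≡ 58 (mod 59), x ≡ 14 (mod 23) ⇒ x ≡ 589 (mod 1357).

589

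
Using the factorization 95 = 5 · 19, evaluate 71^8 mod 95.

61

Mod 5: 71 ≡ 1; since 4 | 8, by Fermat 1^8 ≡ 1 (mod 5).
Mod 19: 71 ≡ 14; 14^8 ≡ 4 (mod 19).
Combine by CRT: x ≡ 1 (mod 5), x ≡ 4 (mod 19) ⇒ x ≡ 61 (mod 95).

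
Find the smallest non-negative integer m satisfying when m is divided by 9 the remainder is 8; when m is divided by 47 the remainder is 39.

368

From m ≡ 8 (mod 9) write m = 8 + 9t. Substituting into m ≡ 39 (mod 47) gives 9t ≡ 31 (mod 47), and since 9⁻¹ ≡ 21 (mod 47), t ≡ 40. Hence m ≡ 8 + 9·40 = 368 (mod 423).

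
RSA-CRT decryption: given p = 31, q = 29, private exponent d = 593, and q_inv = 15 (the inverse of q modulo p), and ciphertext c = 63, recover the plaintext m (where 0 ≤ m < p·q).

776

d_p = d mod (p−1) = 593 mod 30 = 23; d_q = d mod (q−1) = 5.
m₁ = c^(d_p) mod p: c ≡ 1 (mod 31), and 1^23 mod 31 = 1.
m₂ = c^(d_q) mod q: c ≡ 5 (mod 29), and 5^5 mod 29 = 22.
h = q_inv·(m₁ − m₂) mod p = 15·(1 − 22) mod 31 = 26.
m = m₂ + h·q = 22 + 26·29 = 776.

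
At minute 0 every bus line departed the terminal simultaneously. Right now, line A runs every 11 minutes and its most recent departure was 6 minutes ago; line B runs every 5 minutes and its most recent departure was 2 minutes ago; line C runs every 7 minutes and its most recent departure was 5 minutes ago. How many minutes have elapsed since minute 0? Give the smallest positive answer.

292

Combine the congruences pairwise.
From t ≡ 6 (mod 11) write t = 6 + 11s. Substituting into t ≡ 2 (mod 5) gives 11s ≡ 1 (mod 5), and since 1⁻¹ ≡ 1 (mod 5), s ≡ 1. Hence t ≡ 6 + 11·1 = 17 (mod 55).
From t ≡ 17 (mod 55) write t = 17 + 55s. Substituting into t ≡ 5 (mod 7) gives 55s ≡ 2 (mod 7), and since 6⁻¹ ≡ 6 (mod 7), s ≡ 5. Hence t ≡ 17 + 55·5 = 292 (mod 385).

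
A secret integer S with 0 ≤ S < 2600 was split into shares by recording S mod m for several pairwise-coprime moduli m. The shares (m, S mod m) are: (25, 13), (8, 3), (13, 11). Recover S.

1363

The moduli are pairwise coprime; N = 25·8·13 = 2600.
N/25 = 104; 104 ≡ 4 (mod 25); 4·19 ≡ 1, so inverse 19.
N/8 = 325; 325 ≡ 5 (mod 8); 5·5 ≡ 1, so inverse 5.
N/13 = 200; 200 ≡ 5 (mod 13); 5·8 ≡ 1, so inverse 8.
S ≡ 13·104·19 + 3·325·5 + 11·200·8 = 48163.
48163 mod 2600 = 1363.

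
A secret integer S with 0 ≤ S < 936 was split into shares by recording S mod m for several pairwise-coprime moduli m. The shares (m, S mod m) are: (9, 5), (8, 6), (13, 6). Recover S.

734

Combine the congruences pairwise.
From S ≡ 5 (mod 9) write S = 5 + 9t. Substituting into S ≡ 6 (mod 8) gives 9t ≡ 1 (mod 8), and since 1⁻¹ ≡ 1 (mod 8), t ≡ 1. Hence S ≡ 5 + 9·1 = 14 (mod 72).
From S ≡ 14 (mod 72) write S = 14 + 72t. Substituting into S ≡ 6 (mod 13) gives 72t ≡ 5 (mod 13), and since 7⁻¹ ≡ 2 (mod 13), t ≡ 10. Hence S ≡ 14 + 72·10 = 734 (mod 936).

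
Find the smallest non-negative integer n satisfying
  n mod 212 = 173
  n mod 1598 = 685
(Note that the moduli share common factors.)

gcd(212, 1598) = 2 and 2 | (685 − 173), so the pair is consistent; merging gives n ≡ 67801 (mod 169388), where 169388 = lcm(212, 1598).
The solution is unique modulo lcm(212, 1598) = 169388.

67801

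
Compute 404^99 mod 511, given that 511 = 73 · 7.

489

Mod 73: 404 ≡ 39; by Fermat, exponent reduces to 99 mod 72 = 27; 39^27 ≡ 51 (mod 73).
Mod 7: 404 ≡ 5; by Fermat, exponent reduces to 99 mod 6 = 3; 5^3 ≡ 6 (mod 7).
Combine by CRT: x ≡ 51 (mod 73), x ≡ 6 (mod 7) ⇒ x ≡ 489 (mod 511).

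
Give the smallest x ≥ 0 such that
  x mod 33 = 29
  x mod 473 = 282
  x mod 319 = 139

gcd(33, 473) = 11 and 11 | (282 − 29), so the pair is consistent; merging gives x ≡ 755 (mod 1419), where 1419 = lcm(33, 473).
gcd(1419, 319) = 11 and 11 | (139 − 755), so the pair is consistent; merging gives x ≡ 26297 (mod 41151), where 41151 = lcm(1419, 319).
The solution is unique modulo lcm(33, 473, 319) = 41151.

26297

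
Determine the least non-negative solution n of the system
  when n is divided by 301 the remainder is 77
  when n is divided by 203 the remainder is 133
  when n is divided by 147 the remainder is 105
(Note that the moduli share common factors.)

gcd(301, 203) = 7 and 7 | (133 − 77), so the pair is consistent; merging gives n ≡ 3990 (mod 8729), where 8729 = lcm(301, 203).
gcd(8729, 147) = 7 and 7 | (105 − 3990), so the pair is consistent; merging gives n ≡ 108738 (mod 183309), where 183309 = lcm(8729, 147).
The solution is unique modulo lcm(301, 203, 147) = 183309.

108738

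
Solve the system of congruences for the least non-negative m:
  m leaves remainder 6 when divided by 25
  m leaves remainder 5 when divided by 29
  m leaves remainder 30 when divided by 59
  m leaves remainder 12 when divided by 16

The moduli are pairwise coprime; N = 25·29·59·16 = 684400.
N/25 = 27376; 27376 ≡ 1 (mod 25), inverse 1.
N/29 = 23600; 23600 ≡ 23 (mod 29); 23·24 ≡ 1, so inverse 24.
N/59 = 11600; 11600 ≡ 36 (mod 59); 36·41 ≡ 1, so inverse 41.
N/16 = 42775; 42775 ≡ 7 (mod 16); 7·7 ≡ 1, so inverse 7.
m ≡ 6·27376·1 + 5·23600·24 + 30·11600·41 + 12·42775·7 = 20857356.
20857356 mod 684400 = 325356.

325356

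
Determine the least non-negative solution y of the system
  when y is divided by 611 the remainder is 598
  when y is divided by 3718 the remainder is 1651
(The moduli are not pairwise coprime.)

57421

gcd(611, 3718) = 13 and 13 | (1651 − 598), so the pair is consistent; merging gives y ≡ 57421 (mod 174746), where 174746 = lcm(611, 3718).
The solution is unique modulo lcm(611, 3718) = 174746.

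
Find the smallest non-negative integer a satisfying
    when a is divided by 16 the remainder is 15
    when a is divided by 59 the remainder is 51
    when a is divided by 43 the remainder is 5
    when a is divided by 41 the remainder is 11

The moduli are pairwise coprime; N = 16·59·43·41 = 1664272.
N/16 = 104017; 104017 ≡ 1 (mod 16), inverse 1.
N/59 = 28208; 28208 ≡ 6 (mod 59); 6·10 ≡ 1, so inverse 10.
N/43 = 38704; 38704 ≡ 4 (mod 43); 4·11 ≡ 1, so inverse 11.
N/41 = 40592; 40592 ≡ 2 (mod 41); 2·21 ≡ 1, so inverse 21.
a ≡ 15·104017·1 + 51·28208·10 + 5·38704·11 + 11·40592·21 = 27451807.
27451807 mod 1664272 = 823455.

823455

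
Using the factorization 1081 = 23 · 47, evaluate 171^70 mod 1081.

64

Mod 23: 171 ≡ 10; by Fermat, exponent reduces to 70 mod 22 = 4; 10^4 ≡ 18 (mod 23).
Mod 47: 171 ≡ 30; by Fermat, exponent reduces to 70 mod 46 = 24; 30^24 ≡ 17 (mod 47).
Combine by CRT: x ≡ 18 (mod 23), x ≡ 17 (mod 47) ⇒ x ≡ 64 (mod 1081).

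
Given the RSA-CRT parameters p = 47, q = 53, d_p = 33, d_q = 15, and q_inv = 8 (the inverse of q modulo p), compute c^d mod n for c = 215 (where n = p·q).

m₁ = c^(d_p) mod p: c ≡ 27 (mod 47), and 27^33 mod 47 = 25.
m₂ = c^(d_q) mod q: c ≡ 3 (mod 53), and 3^15 mod 53 = 5.
h = q_inv·(m₁ − m₂) mod p = 8·(25 − 5) mod 47 = 19.
m = m₂ + h·q = 5 + 19·53 = 1012.

1012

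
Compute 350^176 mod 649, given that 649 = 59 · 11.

Mod 59: 350 ≡ 55; by Fermat, exponent reduces to 176 mod 58 = 2; 55^2 ≡ 16 (mod 59).
Mod 11: 350 ≡ 9; by Fermat, exponent reduces to 176 mod 10 = 6; 9^6 ≡ 9 (mod 11).
Combine by CRT: x ≡ 16 (mod 59), x ≡ 9 (mod 11) ⇒ x ≡ 75 (mod 649).

75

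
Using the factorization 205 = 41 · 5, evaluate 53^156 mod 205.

Mod 41: 53 ≡ 12; by Fermat, exponent reduces to 156 mod 40 = 36; 12^36 ≡ 4 (mod 41).
Mod 5: 53 ≡ 3; since 4 | 156, by Fermat 3^156 ≡ 1 (mod 5).
Combine by CRT: x ≡ 4 (mod 41), x ≡ 1 (mod 5) ⇒ x ≡ 86 (mod 205).

86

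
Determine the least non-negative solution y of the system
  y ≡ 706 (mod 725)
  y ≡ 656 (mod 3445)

138456

Combine the congruences pairwise.
gcd(725, 3445) = 5 and 5 | (656 − 706), so the pair is consistent; merging gives y ≡ 138456 (mod 499525), where 499525 = lcm(725, 3445).
The solution is unique modulo lcm(725, 3445) = 499525.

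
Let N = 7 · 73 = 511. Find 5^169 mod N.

Mod 7: 5 ≡ 5; by Fermat, exponent reduces to 169 mod 6 = 1; 5^1 ≡ 5 (mod 7).
Mod 73: 5 ≡ 5; by Fermat, exponent reduces to 169 mod 72 = 25; 5^25 ≡ 40 (mod 73).
Combine by CRT: x ≡ 5 (mod 7), x ≡ 40 (mod 73) ⇒ x ≡ 40 (mod 511).

40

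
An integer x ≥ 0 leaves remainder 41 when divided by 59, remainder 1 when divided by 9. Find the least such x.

100

From x ≡ 41 (mod 59) write x = 41 + 59t. Substituting into x ≡ 1 (mod 9) gives 59t ≡ 5 (mod 9), and since 5⁻¹ ≡ 2 (mod 9), t ≡ 1. Hence x ≡ 41 + 59·1 = 100 (mod 531).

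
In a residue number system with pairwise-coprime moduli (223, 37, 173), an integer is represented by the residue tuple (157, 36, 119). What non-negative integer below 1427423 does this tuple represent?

814776

Combine the congruences pairwise.
From x ≡ 157 (mod 223) write x = 157 + 223t. Substituting into x ≡ 36 (mod 37) gives 223t ≡ 27 (mod 37), and since 1⁻¹ ≡ 1 (mod 37), t ≡ 27. Hence x ≡ 157 + 223·27 = 6178 (mod 8251).
From x ≡ 6178 (mod 8251) write x = 6178 + 8251t. Substituting into x ≡ 119 (mod 173) gives 8251t ≡ 169 (mod 173), and since 120⁻¹ ≡ 62 (mod 173), t ≡ 98. Hence x ≡ 6178 + 8251·98 = 814776 (mod 1427423).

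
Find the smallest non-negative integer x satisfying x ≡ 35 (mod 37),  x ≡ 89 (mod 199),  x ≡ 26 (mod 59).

311723

Combine the congruences pairwise.
From x ≡ 35 (mod 37) write x = 35 + 37t. Substituting into x ≡ 89 (mod 199) gives 37t ≡ 54 (mod 199), and since 37⁻¹ ≡ 156 (mod 199), t ≡ 66. Hence x ≡ 35 + 37·66 = 2477 (mod 7363).
From x ≡ 2477 (mod 7363) write x = 2477 + 7363t. Substituting into x ≡ 26 (mod 59) gives 7363t ≡ 27 (mod 59), and since 47⁻¹ ≡ 54 (mod 59), t ≡ 42. Hence x ≡ 2477 + 7363·42 = 311723 (mod 434417).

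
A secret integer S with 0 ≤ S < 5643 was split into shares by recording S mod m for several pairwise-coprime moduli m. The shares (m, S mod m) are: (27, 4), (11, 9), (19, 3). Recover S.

1219

From S ≡ 4 (mod 27) write S = 4 + 27t. Substituting into S ≡ 9 (mod 11) gives 27t ≡ 5 (mod 11), and since 5⁻¹ ≡ 9 (mod 11), t ≡ 1. Hence S ≡ 4 + 27·1 = 31 (mod 297).
From S ≡ 31 (mod 297) write S = 31 + 297t. Substituting into S ≡ 3 (mod 19) gives 297t ≡ 10 (mod 19), and since 12⁻¹ ≡ 8 (mod 19), t ≡ 4. Hence S ≡ 31 + 297·4 = 1219 (mod 5643).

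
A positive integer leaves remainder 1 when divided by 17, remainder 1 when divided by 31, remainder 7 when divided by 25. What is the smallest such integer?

1582

Combine the congruences pairwise.
From N ≡ 1 (mod 17) write N = 1 + 17t. Substituting into N ≡ 1 (mod 31) gives 17t ≡ 0 (mod 31), and since 17⁻¹ ≡ 11 (mod 31), t ≡ 0. Hence N ≡ 1 + 17·0 = 1 (mod 527).
From N ≡ 1 (mod 527) write N = 1 + 527t. Substituting into N ≡ 7 (mod 25) gives 527t ≡ 6 (mod 25), and since 2⁻¹ ≡ 13 (mod 25), t ≡ 3. Hence N ≡ 1 + 527·3 = 1582 (mod 13175).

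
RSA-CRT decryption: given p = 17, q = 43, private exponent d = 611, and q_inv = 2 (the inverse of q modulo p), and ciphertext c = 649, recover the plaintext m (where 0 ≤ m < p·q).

d_p = d mod (p−1) = 611 mod 16 = 3; d_q = d mod (q−1) = 23.
m₁ = c^(d_p) mod p: c ≡ 3 (mod 17), and 3^3 mod 17 = 10.
m₂ = c^(d_q) mod q: c ≡ 4 (mod 43), and 4^23 mod 43 = 16.
h = q_inv·(m₁ − m₂) mod p = 2·(10 − 16) mod 17 = 5.
m = m₂ + h·q = 16 + 5·43 = 231.

231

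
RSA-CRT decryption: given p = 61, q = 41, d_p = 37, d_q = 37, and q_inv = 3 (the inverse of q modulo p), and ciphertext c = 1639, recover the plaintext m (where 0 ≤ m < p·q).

m₁ = c^(d_p) mod p: c ≡ 53 (mod 61), and 53^37 mod 61 = 33.
m₂ = c^(d_q) mod q: c ≡ 40 (mod 41), and 40^37 mod 41 = 40.
h = q_inv·(m₁ − m₂) mod p = 3·(33 − 40) mod 61 = 40.
m = m₂ + h·q = 40 + 40·41 = 1680.

1680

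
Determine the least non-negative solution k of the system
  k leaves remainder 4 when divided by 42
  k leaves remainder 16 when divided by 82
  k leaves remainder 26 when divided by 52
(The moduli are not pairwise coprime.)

26338

Combine the congruences pairwise.
gcd(42, 82) = 2 and 2 | (16 − 4), so the pair is consistent; merging gives k ≡ 508 (mod 1722), where 1722 = lcm(42, 82).
gcd(1722, 52) = 2 and 2 | (26 − 508), so the pair is consistent; merging gives k ≡ 26338 (mod 44772), where 44772 = lcm(1722, 52).
The solution is unique modulo lcm(42, 82, 52) = 44772.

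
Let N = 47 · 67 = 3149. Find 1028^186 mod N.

2903

Mod 47: 1028 ≡ 41; by Fermat, exponent reduces to 186 mod 46 = 2; 41^2 ≡ 36 (mod 47).
Mod 67: 1028 ≡ 23; by Fermat, exponent reduces to 186 mod 66 = 54; 23^54 ≡ 22 (mod 67).
Combine by CRT: x ≡ 36 (mod 47), x ≡ 22 (mod 67) ⇒ x ≡ 2903 (mod 3149).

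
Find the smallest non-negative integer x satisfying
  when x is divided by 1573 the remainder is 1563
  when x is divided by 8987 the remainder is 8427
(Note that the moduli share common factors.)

Combine the congruences pairwise.
gcd(1573, 8987) = 11 and 11 | (8427 − 1563), so the pair is consistent; merging gives x ≡ 709413 (mod 1285141), where 1285141 = lcm(1573, 8987).
The solution is unique modulo lcm(1573, 8987) = 1285141.

709413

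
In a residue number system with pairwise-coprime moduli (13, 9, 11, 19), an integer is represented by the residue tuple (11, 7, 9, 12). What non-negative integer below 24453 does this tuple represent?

1285

The moduli are pairwise coprime; N = 13·9·11·19 = 24453.
N/13 = 1881; 1881 ≡ 9 (mod 13); 9·3 ≡ 1, so inverse 3.
N/9 = 2717; 2717 ≡ 8 (mod 9); 8·8 ≡ 1, so inverse 8.
N/11 = 2223; 2223 ≡ 1 (mod 11), inverse 1.
N/19 = 1287; 1287 ≡ 14 (mod 19); 14·15 ≡ 1, so inverse 15.
x ≡ 11·1881·3 + 7·2717·8 + 9·2223·1 + 12·1287·15 = 465892.
465892 mod 24453 = 1285.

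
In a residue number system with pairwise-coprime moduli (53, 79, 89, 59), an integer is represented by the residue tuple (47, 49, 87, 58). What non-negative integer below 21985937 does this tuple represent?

1013619

Combine the congruences pairwise.
From x ≡ 47 (mod 53) write x = 47 + 53t. Substituting into x ≡ 49 (mod 79) gives 53t ≡ 2 (mod 79), and since 53⁻¹ ≡ 3 (mod 79), t ≡ 6. Hence x ≡ 47 + 53·6 = 365 (mod 4187).
From x ≡ 365 (mod 4187) write x = 365 + 4187t. Substituting into x ≡ 87 (mod 89) gives 4187t ≡ 78 (mod 89), and since 4⁻¹ ≡ 67 (mod 89), t ≡ 64. Hence x ≡ 365 + 4187·64 = 268333 (mod 372643).
From x ≡ 268333 (mod 372643) write x = 268333 + 372643t. Substituting into x ≡ 58 (mod 59) gives 372643t ≡ 57 (mod 59), and since 58⁻¹ ≡ 58 (mod 59), t ≡ 2. Hence x ≡ 268333 + 372643·2 = 1013619 (mod 21985937).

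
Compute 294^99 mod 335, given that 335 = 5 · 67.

269

Mod 5: 294 ≡ 4; by Fermat, exponent reduces to 99 mod 4 = 3; 4^3 ≡ 4 (mod 5).
Mod 67: 294 ≡ 26; by Fermat, exponent reduces to 99 mod 66 = 33; 26^33 ≡ 1 (mod 67).
Combine by CRT: x ≡ 4 (mod 5), x ≡ 1 (mod 67) ⇒ x ≡ 269 (mod 335).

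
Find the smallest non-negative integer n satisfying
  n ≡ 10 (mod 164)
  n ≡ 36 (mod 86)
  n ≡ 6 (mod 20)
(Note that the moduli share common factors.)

gcd(164, 86) = 2 and 2 | (36 − 10), so the pair is consistent; merging gives n ≡ 4766 (mod 7052), where 7052 = lcm(164, 86).
gcd(7052, 20) = 4 and 4 | (6 − 4766), so the pair is consistent; merging gives n ≡ 4766 (mod 35260), where 35260 = lcm(7052, 20).
The solution is unique modulo lcm(164, 86, 20) = 35260.

4766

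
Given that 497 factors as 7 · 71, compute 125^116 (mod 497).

267

Mod 7: 125 ≡ 6; by Fermat, exponent reduces to 116 mod 6 = 2; 6^2 ≡ 1 (mod 7).
Mod 71: 125 ≡ 54; by Fermat, exponent reduces to 116 mod 70 = 46; 54^46 ≡ 54 (mod 71).
Combine by CRT: x ≡ 1 (mod 7), x ≡ 54 (mod 71) ⇒ x ≡ 267 (mod 497).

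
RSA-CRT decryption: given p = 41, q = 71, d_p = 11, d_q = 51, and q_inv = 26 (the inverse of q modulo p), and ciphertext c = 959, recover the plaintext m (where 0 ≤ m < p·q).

m₁ = c^(d_p) mod p: c ≡ 16 (mod 41), and 16^11 mod 41 = 16.
m₂ = c^(d_q) mod q: c ≡ 36 (mod 71), and 36^51 mod 71 = 24.
h = q_inv·(m₁ − m₂) mod p = 26·(16 − 24) mod 41 = 38.
m = m₂ + h·q = 24 + 38·71 = 2722.

2722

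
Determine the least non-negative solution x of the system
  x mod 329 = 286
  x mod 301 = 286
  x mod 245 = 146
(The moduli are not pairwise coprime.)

141756

gcd(329, 301) = 7 and 7 | (286 − 286), so the pair is consistent; merging gives x ≡ 286 (mod 14147), where 14147 = lcm(329, 301).
gcd(14147, 245) = 7 and 7 | (146 − 286), so the pair is consistent; merging gives x ≡ 141756 (mod 495145), where 495145 = lcm(14147, 245).
The solution is unique modulo lcm(329, 301, 245) = 495145.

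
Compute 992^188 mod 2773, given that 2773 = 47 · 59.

2364

Mod 47: 992 ≡ 5; by Fermat, exponent reduces to 188 mod 46 = 4; 5^4 ≡ 14 (mod 47).
Mod 59: 992 ≡ 48; by Fermat, exponent reduces to 188 mod 58 = 14; 48^14 ≡ 4 (mod 59).
Combine by CRT: x ≡ 14 (mod 47), x ≡ 4 (mod 59) ⇒ x ≡ 2364 (mod 2773).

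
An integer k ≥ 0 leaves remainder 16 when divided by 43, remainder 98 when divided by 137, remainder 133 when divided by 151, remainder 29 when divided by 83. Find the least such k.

The moduli are pairwise coprime; N = 43·137·151·83 = 73831903.
N/43 = 1717021; 1717021 ≡ 31 (mod 43); 31·25 ≡ 1, so inverse 25.
N/137 = 538919; 538919 ≡ 98 (mod 137); 98·7 ≡ 1, so inverse 7.
N/151 = 488953; 488953 ≡ 15 (mod 151); 15·141 ≡ 1, so inverse 141.
N/83 = 889541; 889541 ≡ 30 (mod 83); 30·36 ≡ 1, so inverse 36.
k ≡ 16·1717021·25 + 98·538919·7 + 133·488953·141 + 29·889541·36 = 11154523247.
11154523247 mod 73831903 = 5905894.

5905894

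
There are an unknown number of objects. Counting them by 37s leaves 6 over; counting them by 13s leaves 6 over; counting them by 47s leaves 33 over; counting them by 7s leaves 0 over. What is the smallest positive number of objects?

95725

From N ≡ 6 (mod 37) write N = 6 + 37t. Substituting into N ≡ 6 (mod 13) gives 37t ≡ 0 (mod 13), and since 11⁻¹ ≡ 6 (mod 13), t ≡ 0. Hence N ≡ 6 + 37·0 = 6 (mod 481).
From N ≡ 6 (mod 481) write N = 6 + 481t. Substituting into N ≡ 33 (mod 47) gives 481t ≡ 27 (mod 47), and since 11⁻¹ ≡ 30 (mod 47), t ≡ 11. Hence N ≡ 6 + 481·11 = 5297 (mod 22607).
From N ≡ 5297 (mod 22607) write N = 5297 + 22607t. Substituting into N ≡ 0 (mod 7) gives 22607t ≡ 2 (mod 7), and since 4⁻¹ ≡ 2 (mod 7), t ≡ 4. Hence N ≡ 5297 + 22607·4 = 95725 (mod 158249).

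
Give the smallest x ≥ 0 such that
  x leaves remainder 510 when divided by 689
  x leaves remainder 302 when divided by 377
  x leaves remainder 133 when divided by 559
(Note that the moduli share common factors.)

Combine the congruences pairwise.
gcd(689, 377) = 13 and 13 | (302 − 510), so the pair is consistent; merging gives x ≡ 6711 (mod 19981), where 19981 = lcm(689, 377).
gcd(19981, 559) = 13 and 13 | (133 − 6711), so the pair is consistent; merging gives x ≡ 66654 (mod 859183), where 859183 = lcm(19981, 559).
The solution is unique modulo lcm(689, 377, 559) = 859183.

66654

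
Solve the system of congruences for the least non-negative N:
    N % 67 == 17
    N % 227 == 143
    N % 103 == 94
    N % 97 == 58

Combine the congruences pairwise.
From N ≡ 17 (mod 67) write N = 17 + 67t. Substituting into N ≡ 143 (mod 227) gives 67t ≡ 126 (mod 227), and since 67⁻¹ ≡ 61 (mod 227), t ≡ 195. Hence N ≡ 17 + 67·195 = 13082 (mod 15209).
From N ≡ 13082 (mod 15209) write N = 13082 + 15209t. Substituting into N ≡ 94 (mod 103) gives 15209t ≡ 93 (mod 103), and since 68⁻¹ ≡ 50 (mod 103), t ≡ 15. Hence N ≡ 13082 + 15209·15 = 241217 (mod 1566527).
From N ≡ 241217 (mod 1566527) write N = 241217 + 1566527t. Substituting into N ≡ 58 (mod 97) gives 1566527t ≡ 80 (mod 97), and since 74⁻¹ ≡ 59 (mod 97), t ≡ 64. Hence N ≡ 241217 + 1566527·64 = 100498945 (mod 151953119).

100498945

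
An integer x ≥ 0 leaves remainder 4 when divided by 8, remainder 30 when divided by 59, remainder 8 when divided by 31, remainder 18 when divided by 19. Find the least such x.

The moduli are pairwise coprime; N = 8·59·31·19 = 278008.
N/8 = 34751; 34751 ≡ 7 (mod 8); 7·7 ≡ 1, so inverse 7.
N/59 = 4712; 4712 ≡ 51 (mod 59); 51·22 ≡ 1, so inverse 22.
N/31 = 8968; 8968 ≡ 9 (mod 31); 9·7 ≡ 1, so inverse 7.
N/19 = 14632; 14632 ≡ 2 (mod 19); 2·10 ≡ 1, so inverse 10.
x ≡ 4·34751·7 + 30·4712·22 + 8·8968·7 + 18·14632·10 = 7218916.
7218916 mod 278008 = 268716.

268716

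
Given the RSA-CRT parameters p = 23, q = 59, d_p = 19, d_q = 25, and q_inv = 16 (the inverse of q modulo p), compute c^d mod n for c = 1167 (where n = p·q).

m₁ = c^(d_p) mod p: c ≡ 17 (mod 23), and 17^19 mod 23 = 5.
m₂ = c^(d_q) mod q: c ≡ 46 (mod 59), and 46^25 mod 59 = 12.
h = q_inv·(m₁ − m₂) mod p = 16·(5 − 12) mod 23 = 3.
m = m₂ + h·q = 12 + 3·59 = 189.

189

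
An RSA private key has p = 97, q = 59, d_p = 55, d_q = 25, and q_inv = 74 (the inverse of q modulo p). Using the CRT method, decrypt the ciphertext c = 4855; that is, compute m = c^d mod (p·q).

m₁ = c^(d_p) mod p: c ≡ 5 (mod 97), and 5^55 mod 97 = 57.
m₂ = c^(d_q) mod q: c ≡ 17 (mod 59), and 17^25 mod 59 = 41.
h = q_inv·(m₁ − m₂) mod p = 74·(57 − 41) mod 97 = 20.
m = m₂ + h·q = 41 + 20·59 = 1221.

1221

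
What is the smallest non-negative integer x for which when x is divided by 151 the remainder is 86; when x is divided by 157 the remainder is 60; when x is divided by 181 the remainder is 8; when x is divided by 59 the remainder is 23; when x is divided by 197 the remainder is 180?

14853589981

From x ≡ 86 (mod 151) write x = 86 + 151t. Substituting into x ≡ 60 (mod 157) gives 151t ≡ 131 (mod 157), and since 151⁻¹ ≡ 26 (mod 157), t ≡ 109. Hence x ≡ 86 + 151·109 = 16545 (mod 23707).
From x ≡ 16545 (mod 23707) write x = 16545 + 23707t. Substituting into x ≡ 8 (mod 181) gives 23707t ≡ 115 (mod 181), and since 177⁻¹ ≡ 45 (mod 181), t ≡ 107. Hence x ≡ 16545 + 23707·107 = 2553194 (mod 4290967).
From x ≡ 2553194 (mod 4290967) write x = 2553194 + 4290967t. Substituting into x ≡ 23 (mod 59) gives 4290967t ≡ 54 (mod 59), and since 15⁻¹ ≡ 4 (mod 59), t ≡ 39. Hence x ≡ 2553194 + 4290967·39 = 169900907 (mod 253167053).
From x ≡ 169900907 (mod 253167053) write x = 169900907 + 253167053t. Substituting into x ≡ 180 (mod 197) gives 253167053t ≡ 150 (mod 197), and since 186⁻¹ ≡ 179 (mod 197), t ≡ 58. Hence x ≡ 169900907 + 253167053·58 = 14853589981 (mod 49873909441).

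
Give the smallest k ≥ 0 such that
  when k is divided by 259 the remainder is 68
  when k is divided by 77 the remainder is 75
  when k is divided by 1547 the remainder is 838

342725

Combine the congruences pairwise.
gcd(259, 77) = 7 and 7 | (75 − 68), so the pair is consistent; merging gives k ≡ 845 (mod 2849), where 2849 = lcm(259, 77).
gcd(2849, 1547) = 7 and 7 | (838 − 845), so the pair is consistent; merging gives k ≡ 342725 (mod 629629), where 629629 = lcm(2849, 1547).
The solution is unique modulo lcm(259, 77, 1547) = 629629.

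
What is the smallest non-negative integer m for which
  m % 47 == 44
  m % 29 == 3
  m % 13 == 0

8645

Combine the congruences pairwise.
From m ≡ 44 (mod 47) write m = 44 + 47t. Substituting into m ≡ 3 (mod 29) gives 47t ≡ 17 (mod 29), and since 18⁻¹ ≡ 21 (mod 29), t ≡ 9. Hence m ≡ 44 + 47·9 = 467 (mod 1363).
From m ≡ 467 (mod 1363) write m = 467 + 1363t. Substituting into m ≡ 0 (mod 13) gives 1363t ≡ 1 (mod 13), and since 11⁻¹ ≡ 6 (mod 13), t ≡ 6. Hence m ≡ 467 + 1363·6 = 8645 (mod 17719).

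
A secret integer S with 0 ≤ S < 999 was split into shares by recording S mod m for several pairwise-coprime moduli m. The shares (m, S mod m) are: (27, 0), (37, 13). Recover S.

Combine the congruences pairwise.
From S ≡ 0 (mod 27) write S = 0 + 27t. Substituting into S ≡ 13 (mod 37) gives 27t ≡ 13 (mod 37), and since 27⁻¹ ≡ 11 (mod 37), t ≡ 32. Hence S ≡ 0 + 27·32 = 864 (mod 999).

864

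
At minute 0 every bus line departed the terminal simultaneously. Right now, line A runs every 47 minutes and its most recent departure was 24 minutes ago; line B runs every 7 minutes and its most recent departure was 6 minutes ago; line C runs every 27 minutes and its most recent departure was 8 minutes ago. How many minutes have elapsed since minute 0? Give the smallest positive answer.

The moduli are pairwise coprime; N = 47·7·27 = 8883.
N/47 = 189; 189 ≡ 1 (mod 47), inverse 1.
N/7 = 1269; 1269 ≡ 2 (mod 7); 2·4 ≡ 1, so inverse 4.
N/27 = 329; 329 ≡ 5 (mod 27); 5·11 ≡ 1, so inverse 11.
t ≡ 24·189·1 + 6·1269·4 + 8·329·11 = 63944.
63944 mod 8883 = 1763.

1763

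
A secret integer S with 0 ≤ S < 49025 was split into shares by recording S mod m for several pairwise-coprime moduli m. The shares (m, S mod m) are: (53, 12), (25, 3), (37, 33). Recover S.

7803

The moduli are pairwise coprime; N = 53·25·37 = 49025.
N/53 = 925; 925 ≡ 24 (mod 53); 24·42 ≡ 1, so inverse 42.
N/25 = 1961; 1961 ≡ 11 (mod 25); 11·16 ≡ 1, so inverse 16.
N/37 = 1325; 1325 ≡ 30 (mod 37); 30·21 ≡ 1, so inverse 21.
S ≡ 12·925·42 + 3·1961·16 + 33·1325·21 = 1478553.
1478553 mod 49025 = 7803.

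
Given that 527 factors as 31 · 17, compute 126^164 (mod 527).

Mod 31: 126 ≡ 2; by Fermat, exponent reduces to 164 mod 30 = 14; 2^14 ≡ 16 (mod 31).
Mod 17: 126 ≡ 7; by Fermat, exponent reduces to 164 mod 16 = 4; 7^4 ≡ 4 (mod 17).
Combine by CRT: x ≡ 16 (mod 31), x ≡ 4 (mod 17) ⇒ x ≡ 140 (mod 527).

140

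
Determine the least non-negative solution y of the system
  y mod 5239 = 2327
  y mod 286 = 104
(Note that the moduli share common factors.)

Combine the congruences pairwise.
gcd(5239, 286) = 13 and 13 | (104 − 2327), so the pair is consistent; merging gives y ≡ 39000 (mod 115258), where 115258 = lcm(5239, 286).
The solution is unique modulo lcm(5239, 286) = 115258.

39000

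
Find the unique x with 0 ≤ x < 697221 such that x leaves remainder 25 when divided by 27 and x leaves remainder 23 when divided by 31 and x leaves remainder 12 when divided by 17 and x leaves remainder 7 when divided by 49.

665035

From x ≡ 25 (mod 27) write x = 25 + 27t. Substituting into x ≡ 23 (mod 31) gives 27t ≡ 29 (mod 31), and since 27⁻¹ ≡ 23 (mod 31), t ≡ 16. Hence x ≡ 25 + 27·16 = 457 (mod 837).
From x ≡ 457 (mod 837) write x = 457 + 837t. Substituting into x ≡ 12 (mod 17) gives 837t ≡ 14 (mod 17), and since 4⁻¹ ≡ 13 (mod 17), t ≡ 12. Hence x ≡ 457 + 837·12 = 10501 (mod 14229).
From x ≡ 10501 (mod 14229) write x = 10501 + 14229t. Substituting into x ≡ 7 (mod 49) gives 14229t ≡ 41 (mod 49), and since 19⁻¹ ≡ 31 (mod 49), t ≡ 46. Hence x ≡ 10501 + 14229·46 = 665035 (mod 697221).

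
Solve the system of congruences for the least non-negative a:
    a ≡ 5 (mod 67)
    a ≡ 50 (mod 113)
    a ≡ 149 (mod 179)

The moduli are pairwise coprime; N = 67·113·179 = 1355209.
N/67 = 20227; 20227 ≡ 60 (mod 67); 60·19 ≡ 1, so inverse 19.
N/113 = 11993; 11993 ≡ 15 (mod 113); 15·98 ≡ 1, so inverse 98.
N/179 = 7571; 7571 ≡ 53 (mod 179); 53·152 ≡ 1, so inverse 152.
a ≡ 5·20227·19 + 50·11993·98 + 149·7571·152 = 232155273.
232155273 mod 1355209 = 414534.

414534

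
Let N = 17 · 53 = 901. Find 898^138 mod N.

Mod 17: 898 ≡ 14; by Fermat, exponent reduces to 138 mod 16 = 10; 14^10 ≡ 8 (mod 17).
Mod 53: 898 ≡ 50; by Fermat, exponent reduces to 138 mod 52 = 34; 50^34 ≡ 11 (mod 53).
Combine by CRT: x ≡ 8 (mod 17), x ≡ 11 (mod 53) ⇒ x ≡ 382 (mod 901).

382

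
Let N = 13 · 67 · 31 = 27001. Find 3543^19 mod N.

Mod 13: 3543 ≡ 7; by Fermat, exponent reduces to 19 mod 12 = 7; 7^7 ≡ 6 (mod 13).
Mod 67: 3543 ≡ 59; 59^19 ≡ 14 (mod 67).
Mod 31: 3543 ≡ 9; 9^19 ≡ 20 (mod 31).
Combine by CRT: x ≡ 6 (mod 13), x ≡ 14 (mod 67), x ≡ 20 (mod 31) ⇒ x ≡ 16295 (mod 27001).

16295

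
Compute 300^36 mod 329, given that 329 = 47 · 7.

190

Mod 47: 300 ≡ 18; 18^36 ≡ 2 (mod 47).
Mod 7: 300 ≡ 6; since 6 | 36, by Fermat 6^36 ≡ 1 (mod 7).
Combine by CRT: x ≡ 2 (mod 47), x ≡ 1 (mod 7) ⇒ x ≡ 190 (mod 329).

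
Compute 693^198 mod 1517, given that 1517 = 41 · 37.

223

Mod 41: 693 ≡ 37; by Fermat, exponent reduces to 198 mod 40 = 38; 37^38 ≡ 18 (mod 41).
Mod 37: 693 ≡ 27; by Fermat, exponent reduces to 198 mod 36 = 18; 27^18 ≡ 1 (mod 37).
Combine by CRT: x ≡ 18 (mod 41), x ≡ 1 (mod 37) ⇒ x ≡ 223 (mod 1517).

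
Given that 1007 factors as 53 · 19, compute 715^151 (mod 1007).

392

Mod 53: 715 ≡ 26; by Fermat, exponent reduces to 151 mod 52 = 47; 26^47 ≡ 21 (mod 53).
Mod 19: 715 ≡ 12; by Fermat, exponent reduces to 151 mod 18 = 7; 12^7 ≡ 12 (mod 19).
Combine by CRT: x ≡ 21 (mod 53), x ≡ 12 (mod 19) ⇒ x ≡ 392 (mod 1007).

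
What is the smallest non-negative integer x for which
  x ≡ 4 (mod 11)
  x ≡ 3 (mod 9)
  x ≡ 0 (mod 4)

From x ≡ 4 (mod 11) write x = 4 + 11t. Substituting into x ≡ 3 (mod 9) gives 11t ≡ 8 (mod 9), and since 2⁻¹ ≡ 5 (mod 9), t ≡ 4. Hence x ≡ 4 + 11·4 = 48 (mod 99).
From x ≡ 48 (mod 99) write x = 48 + 99t. Substituting into x ≡ 0 (mod 4) gives 99t ≡ 0 (mod 4), and since 3⁻¹ ≡ 3 (mod 4), t ≡ 0. Hence x ≡ 48 + 99·0 = 48 (mod 396).

48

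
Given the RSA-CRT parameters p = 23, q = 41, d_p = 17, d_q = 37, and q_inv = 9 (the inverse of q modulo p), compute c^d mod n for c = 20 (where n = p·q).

812

m₁ = c^(d_p) mod p: c ≡ 20 (mod 23), and 20^17 mod 23 = 7.
m₂ = c^(d_q) mod q: c ≡ 20 (mod 41), and 20^37 mod 41 = 33.
h = q_inv·(m₁ − m₂) mod p = 9·(7 − 33) mod 23 = 19.
m = m₂ + h·q = 33 + 19·41 = 812.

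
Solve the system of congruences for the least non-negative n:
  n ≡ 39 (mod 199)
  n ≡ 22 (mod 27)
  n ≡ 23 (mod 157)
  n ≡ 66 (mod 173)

From n ≡ 39 (mod 199) write n = 39 + 199t. Substituting into n ≡ 22 (mod 27) gives 199t ≡ 10 (mod 27), and since 10⁻¹ ≡ 19 (mod 27), t ≡ 1. Hence n ≡ 39 + 199·1 = 238 (mod 5373).
From n ≡ 238 (mod 5373) write n = 238 + 5373t. Substituting into n ≡ 23 (mod 157) gives 5373t ≡ 99 (mod 157), and since 35⁻¹ ≡ 9 (mod 157), t ≡ 106. Hence n ≡ 238 + 5373·106 = 569776 (mod 843561).
From n ≡ 569776 (mod 843561) write n = 569776 + 843561t. Substituting into n ≡ 66 (mod 173) gives 843561t ≡ 152 (mod 173), and since 13⁻¹ ≡ 40 (mod 173), t ≡ 25. Hence n ≡ 569776 + 843561·25 = 21658801 (mod 145936053).

21658801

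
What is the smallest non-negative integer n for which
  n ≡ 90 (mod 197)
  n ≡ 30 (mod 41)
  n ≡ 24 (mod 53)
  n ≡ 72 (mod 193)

From n ≡ 90 (mod 197) write n = 90 + 197t. Substituting into n ≡ 30 (mod 41) gives 197t ≡ 22 (mod 41), and since 33⁻¹ ≡ 5 (mod 41), t ≡ 28. Hence n ≡ 90 + 197·28 = 5606 (mod 8077).
From n ≡ 5606 (mod 8077) write n = 5606 + 8077t. Substituting into n ≡ 24 (mod 53) gives 8077t ≡ 36 (mod 53), and since 21⁻¹ ≡ 48 (mod 53), t ≡ 32. Hence n ≡ 5606 + 8077·32 = 264070 (mod 428081).
From n ≡ 264070 (mod 428081) write n = 264070 + 428081t. Substituting into n ≡ 72 (mod 193) gives 428081t ≡ 26 (mod 193), and since 7⁻¹ ≡ 138 (mod 193), t ≡ 114. Hence n ≡ 264070 + 428081·114 = 49065304 (mod 82619633).

49065304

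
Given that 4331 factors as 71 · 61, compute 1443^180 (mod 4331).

3783

Mod 71: 1443 ≡ 23; by Fermat, exponent reduces to 180 mod 70 = 40; 23^40 ≡ 20 (mod 71).
Mod 61: 1443 ≡ 40; since 60 | 180, by Fermat 40^180 ≡ 1 (mod 61).
Combine by CRT: x ≡ 20 (mod 71), x ≡ 1 (mod 61) ⇒ x ≡ 3783 (mod 4331).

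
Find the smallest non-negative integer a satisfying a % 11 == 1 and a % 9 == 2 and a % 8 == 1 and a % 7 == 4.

The moduli are pairwise coprime; N = 11·9·8·7 = 5544.
N/11 = 504; 504 ≡ 9 (mod 11); 9·5 ≡ 1, so inverse 5.
N/9 = 616; 616 ≡ 4 (mod 9); 4·7 ≡ 1, so inverse 7.
N/8 = 693; 693 ≡ 5 (mod 8); 5·5 ≡ 1, so inverse 5.
N/7 = 792; 792 ≡ 1 (mod 7), inverse 1.
a ≡ 1·504·5 + 2·616·7 + 1·693·5 + 4·792·1 = 17777.
17777 mod 5544 = 1145.

1145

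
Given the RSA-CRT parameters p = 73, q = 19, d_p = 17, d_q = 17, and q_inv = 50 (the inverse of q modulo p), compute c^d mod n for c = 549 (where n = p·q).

997

m₁ = c^(d_p) mod p: c ≡ 38 (mod 73), and 38^17 mod 73 = 48.
m₂ = c^(d_q) mod q: c ≡ 17 (mod 19), and 17^17 mod 19 = 9.
h = q_inv·(m₁ − m₂) mod p = 50·(48 − 9) mod 73 = 52.
m = m₂ + h·q = 9 + 52·19 = 997.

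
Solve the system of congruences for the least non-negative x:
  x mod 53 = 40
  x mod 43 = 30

2266

From x ≡ 40 (mod 53) write x = 40 + 53t. Substituting into x ≡ 30 (mod 43) gives 53t ≡ 33 (mod 43), and since 10⁻¹ ≡ 13 (mod 43), t ≡ 42. Hence x ≡ 40 + 53·42 = 2266 (mod 2279).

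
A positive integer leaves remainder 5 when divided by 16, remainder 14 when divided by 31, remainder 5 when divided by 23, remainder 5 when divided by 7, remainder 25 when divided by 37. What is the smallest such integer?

The moduli are pairwise coprime; N = 16·31·23·7·37 = 2954672.
N/16 = 184667; 184667 ≡ 11 (mod 16); 11·3 ≡ 1, so inverse 3.
N/31 = 95312; 95312 ≡ 18 (mod 31); 18·19 ≡ 1, so inverse 19.
N/23 = 128464; 128464 ≡ 9 (mod 23); 9·18 ≡ 1, so inverse 18.
N/7 = 422096; 422096 ≡ 3 (mod 7); 3·5 ≡ 1, so inverse 5.
N/37 = 79856; 79856 ≡ 10 (mod 37); 10·26 ≡ 1, so inverse 26.
k ≡ 5·184667·3 + 14·95312·19 + 5·128464·18 + 5·422096·5 + 25·79856·26 = 102143557.
102143557 mod 2954672 = 1684709.

1684709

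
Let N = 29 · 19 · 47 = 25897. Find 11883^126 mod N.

20388

Mod 29: 11883 ≡ 22; by Fermat, exponent reduces to 126 mod 28 = 14; 22^14 ≡ 1 (mod 29).
Mod 19: 11883 ≡ 8; since 18 | 126, by Fermat 8^126 ≡ 1 (mod 19).
Mod 47: 11883 ≡ 39; by Fermat, exponent reduces to 126 mod 46 = 34; 39^34 ≡ 37 (mod 47).
Combine by CRT: x ≡ 1 (mod 29), x ≡ 1 (mod 19), x ≡ 37 (mod 47) ⇒ x ≡ 20388 (mod 25897).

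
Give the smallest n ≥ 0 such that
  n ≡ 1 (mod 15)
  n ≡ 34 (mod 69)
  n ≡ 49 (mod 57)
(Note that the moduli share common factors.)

4381

gcd(15, 69) = 3 and 3 | (34 − 1), so the pair is consistent; merging gives n ≡ 241 (mod 345), where 345 = lcm(15, 69).
gcd(345, 57) = 3 and 3 | (49 − 241), so the pair is consistent; merging gives n ≡ 4381 (mod 6555), where 6555 = lcm(345, 57).
The solution is unique modulo lcm(15, 69, 57) = 6555.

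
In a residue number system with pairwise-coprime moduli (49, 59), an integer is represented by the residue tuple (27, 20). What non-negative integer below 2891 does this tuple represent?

From x ≡ 27 (mod 49) write x = 27 + 49t. Substituting into x ≡ 20 (mod 59) gives 49t ≡ 52 (mod 59), and since 49⁻¹ ≡ 53 (mod 59), t ≡ 42. Hence x ≡ 27 + 49·42 = 2085 (mod 2891).

2085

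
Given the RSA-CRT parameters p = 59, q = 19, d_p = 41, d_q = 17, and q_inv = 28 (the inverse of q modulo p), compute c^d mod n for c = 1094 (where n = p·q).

m₁ = c^(d_p) mod p: c ≡ 32 (mod 59), and 32^41 mod 59 = 55.
m₂ = c^(d_q) mod q: c ≡ 11 (mod 19), and 11^17 mod 19 = 7.
h = q_inv·(m₁ − m₂) mod p = 28·(55 − 7) mod 59 = 46.
m = m₂ + h·q = 7 + 46·19 = 881.

881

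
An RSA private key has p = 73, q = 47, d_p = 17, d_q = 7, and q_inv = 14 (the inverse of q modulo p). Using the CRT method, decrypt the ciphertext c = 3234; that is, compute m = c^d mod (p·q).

3088

m₁ = c^(d_p) mod p: c ≡ 22 (mod 73), and 22^17 mod 73 = 22.
m₂ = c^(d_q) mod q: c ≡ 38 (mod 47), and 38^7 mod 47 = 33.
h = q_inv·(m₁ − m₂) mod p = 14·(22 − 33) mod 73 = 65.
m = m₂ + h·q = 33 + 65·47 = 3088.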